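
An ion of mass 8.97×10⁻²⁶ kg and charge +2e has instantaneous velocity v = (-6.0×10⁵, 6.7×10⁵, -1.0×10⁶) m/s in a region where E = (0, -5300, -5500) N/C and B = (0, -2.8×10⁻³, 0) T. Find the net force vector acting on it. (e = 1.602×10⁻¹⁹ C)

v×B = (-2800, 0, 1680) N/C.
E + v×B = (-2800, -5300, -3820) N/C.
F = q(E + v×B) = (3.204×10⁻¹⁹ C)·(-2800, -5300, -3820) = (-8.97×10⁻¹⁶, -1.70×10⁻¹⁵, -1.22×10⁻¹⁵) N.

F ≈ (-8.97×10⁻¹⁶, -1.70×10⁻¹⁵, -1.22×10⁻¹⁵) N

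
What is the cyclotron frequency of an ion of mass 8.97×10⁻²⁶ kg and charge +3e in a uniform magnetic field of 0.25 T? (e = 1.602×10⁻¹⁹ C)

f = |q|B/(2πm).
f = (4.806×10⁻¹⁹)(0.25)/(2π·8.97×10⁻²⁶) ≈ 2.1×10⁵ Hz.

f ≈ 2.1×10⁵ Hz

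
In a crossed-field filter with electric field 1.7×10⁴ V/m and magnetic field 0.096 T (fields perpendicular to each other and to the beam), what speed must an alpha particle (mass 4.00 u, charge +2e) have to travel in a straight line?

v = 1.8×10⁵ m/s

Zero net Lorentz force requires |qE| = |q v×B|, i.e. E = vB.
v = E/B = 1.7×10⁴/0.096 = 1.8×10⁵ m/s.
The result is independent of the particle's charge and mass.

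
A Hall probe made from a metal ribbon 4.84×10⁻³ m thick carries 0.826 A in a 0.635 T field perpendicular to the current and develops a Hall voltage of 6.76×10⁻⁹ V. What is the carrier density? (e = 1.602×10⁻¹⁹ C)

From V_H = IB/(n e t), n = IB/(V_H e t).
n = (0.826)(0.635)/((6.76×10⁻⁹)(1.602×10⁻¹⁹)(4.84×10⁻³)) ≈ 1.00×10²⁹ m⁻³.

n ≈ 1.00×10²⁹ m⁻³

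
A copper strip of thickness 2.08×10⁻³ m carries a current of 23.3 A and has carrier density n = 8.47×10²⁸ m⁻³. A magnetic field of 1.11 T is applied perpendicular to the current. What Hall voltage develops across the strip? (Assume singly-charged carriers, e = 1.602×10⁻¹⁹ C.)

V_H = IB/(n e t).
V_H = (23.3)(1.11)/((8.47×10²⁸)(1.602×10⁻¹⁹)(2.08×10⁻³)) ≈ 9.16×10⁻⁷ V.

V_H ≈ 9.16×10⁻⁷ V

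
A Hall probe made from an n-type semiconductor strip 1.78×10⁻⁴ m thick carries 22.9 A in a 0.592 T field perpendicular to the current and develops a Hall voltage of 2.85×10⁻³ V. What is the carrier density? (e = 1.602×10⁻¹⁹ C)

n ≈ 1.67×10²⁶ m⁻³

From V_H = IB/(n e t), n = IB/(V_H e t).
n = (22.9)(0.592)/((2.85×10⁻³)(1.602×10⁻¹⁹)(1.78×10⁻⁴)) ≈ 1.67×10²⁶ m⁻³.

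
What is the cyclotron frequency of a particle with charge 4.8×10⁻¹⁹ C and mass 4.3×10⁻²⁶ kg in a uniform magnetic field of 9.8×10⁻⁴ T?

f = |q|B/(2πm).
f = (4.8×10⁻¹⁹)(9.8×10⁻⁴)/(2π·4.3×10⁻²⁶) ≈ 1700 Hz.

f ≈ 1700 Hz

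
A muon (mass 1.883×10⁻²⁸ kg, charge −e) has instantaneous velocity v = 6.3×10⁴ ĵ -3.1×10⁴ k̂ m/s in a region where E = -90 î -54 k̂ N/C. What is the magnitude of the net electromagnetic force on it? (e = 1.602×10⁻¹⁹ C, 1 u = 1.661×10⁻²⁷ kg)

Only an electric field acts, so F = qE = (−1.602×10⁻¹⁹ C)·(-90.0, 0, -54.0) = (1.44×10⁻¹⁷, 0, 8.65×10⁻¹⁸) N.
|F| = 1.68×10⁻¹⁷ N.

|F| ≈ 1.68×10⁻¹⁷ N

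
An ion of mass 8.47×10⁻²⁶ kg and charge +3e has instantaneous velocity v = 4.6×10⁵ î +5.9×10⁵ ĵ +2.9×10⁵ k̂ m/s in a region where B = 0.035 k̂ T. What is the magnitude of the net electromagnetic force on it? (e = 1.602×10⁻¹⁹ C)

v×B = (2.07×10⁴, -1.61×10⁴, 0) N/C.
F = q v×B = (4.806×10⁻¹⁹ C)·(2.07×10⁴, -1.61×10⁴, 0) = (9.92×10⁻¹⁵, -7.74×10⁻¹⁵, 0) N.
|F| = 1.26×10⁻¹⁴ N.

|F| ≈ 1.26×10⁻¹⁴ N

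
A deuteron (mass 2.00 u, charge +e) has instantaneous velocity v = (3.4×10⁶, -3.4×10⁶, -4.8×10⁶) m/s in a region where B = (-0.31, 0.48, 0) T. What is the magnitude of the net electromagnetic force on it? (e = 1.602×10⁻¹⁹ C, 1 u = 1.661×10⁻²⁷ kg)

|F| ≈ 4.49×10⁻¹³ N

v×B = (2.30×10⁶, 1.49×10⁶, 5.78×10⁵) N/C.
F = q v×B = (1.602×10⁻¹⁹ C)·(2.30×10⁶, 1.49×10⁶, 5.78×10⁵) = (3.69×10⁻¹³, 2.38×10⁻¹³, 9.26×10⁻¹⁴) N.
|F| = 4.49×10⁻¹³ N.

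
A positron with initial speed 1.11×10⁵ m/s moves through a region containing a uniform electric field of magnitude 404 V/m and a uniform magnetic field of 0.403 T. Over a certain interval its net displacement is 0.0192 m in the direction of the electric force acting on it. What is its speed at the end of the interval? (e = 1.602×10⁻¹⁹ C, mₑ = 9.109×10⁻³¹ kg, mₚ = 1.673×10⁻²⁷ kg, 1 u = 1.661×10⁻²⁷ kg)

v_f ≈ 1.66×10⁶ m/s

B does no work; ΔKE = |q|E d.
½mv_f² = ½mv₀² + |q|Ed = ½(9.109×10⁻³¹)(1.11×10⁵)² + (1.602×10⁻¹⁹)(404)(0.0192) ≈ 5.612×10⁻²¹ J + 1.243×10⁻¹⁸ J ≈ 1.248×10⁻¹⁸ J.
v_f = √(2·1.248×10⁻¹⁸/9.109×10⁻³¹) ≈ 1.66×10⁶ m/s.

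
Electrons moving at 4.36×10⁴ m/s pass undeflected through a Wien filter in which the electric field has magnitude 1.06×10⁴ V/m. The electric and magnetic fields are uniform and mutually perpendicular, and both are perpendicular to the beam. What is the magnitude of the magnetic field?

B = 0.243 T

Balance of forces in the selector: qE = qvB ⇒ B = E/v.
B = 1.06×10⁴/4.36×10⁴ = 0.243 T.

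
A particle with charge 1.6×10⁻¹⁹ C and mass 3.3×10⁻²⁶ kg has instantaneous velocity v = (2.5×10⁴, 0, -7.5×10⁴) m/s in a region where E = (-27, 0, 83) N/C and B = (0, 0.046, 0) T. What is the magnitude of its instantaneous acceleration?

v×B = (3450, 0, 1150) N/C.
E + v×B = (3420, 0, 1230) N/C.
F = q(E + v×B) = (1.6×10⁻¹⁹ C)·(3420, 0, 1230) = (5.48×10⁻¹⁶, 0, 1.97×10⁻¹⁶) N.
|a| = |F|/m = 5.821×10⁻¹⁶/3.3×10⁻²⁶ ≈ 1.76×10¹⁰ m/s².

|a| ≈ 1.76×10¹⁰ m/s²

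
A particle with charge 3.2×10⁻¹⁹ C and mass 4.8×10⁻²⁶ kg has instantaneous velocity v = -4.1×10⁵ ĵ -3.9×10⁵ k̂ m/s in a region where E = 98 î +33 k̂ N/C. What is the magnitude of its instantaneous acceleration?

|a| ≈ 6.89×10⁸ m/s²

Only an electric field acts, so F = qE = (3.2×10⁻¹⁹ C)·(98.0, 0, 33.0) = (3.14×10⁻¹⁷, 0, 1.06×10⁻¹⁷) N.
|a| = |F|/m = 3.309×10⁻¹⁷/4.8×10⁻²⁶ ≈ 6.89×10⁸ m/s².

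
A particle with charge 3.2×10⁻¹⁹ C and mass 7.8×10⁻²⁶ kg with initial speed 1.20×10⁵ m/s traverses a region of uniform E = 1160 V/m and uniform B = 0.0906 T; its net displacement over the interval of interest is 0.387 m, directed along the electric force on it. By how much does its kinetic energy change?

ΔKE ≈ 1.44×10⁻¹⁶ J

The magnetic force is always ⟂ v and does no work; only the electric force changes KE.
ΔKE = F_E · d = |q|E d = (3.2×10⁻¹⁹)(1160)(0.387) ≈ 1.44×10⁻¹⁶ J.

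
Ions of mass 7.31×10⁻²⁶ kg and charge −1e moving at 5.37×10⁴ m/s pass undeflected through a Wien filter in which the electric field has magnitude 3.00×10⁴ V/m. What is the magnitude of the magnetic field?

Balance of forces in the selector: qE = qvB ⇒ B = E/v.
B = 3.00×10⁴/5.37×10⁴ = 0.559 T.

B = 0.559 T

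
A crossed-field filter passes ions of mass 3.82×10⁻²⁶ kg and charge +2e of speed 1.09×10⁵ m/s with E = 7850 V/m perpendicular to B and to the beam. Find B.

B = 0.0720 T

Balance of forces in the selector: qE = qvB ⇒ B = E/v.
B = 7850/1.09×10⁵ = 0.0720 T.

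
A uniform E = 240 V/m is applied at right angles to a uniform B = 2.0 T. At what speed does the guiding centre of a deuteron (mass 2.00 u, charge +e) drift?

v_d ≈ 120 m/s

The steady drift has the magnetic force balancing the electric force, so v_d = E/B.
v_d = 240/2.0 = 120 m/s.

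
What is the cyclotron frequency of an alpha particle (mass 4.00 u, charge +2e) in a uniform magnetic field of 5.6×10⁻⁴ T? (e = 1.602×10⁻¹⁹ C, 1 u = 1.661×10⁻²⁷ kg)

f = |q|B/(2πm).
f = (3.204×10⁻¹⁹)(5.6×10⁻⁴)/(2π·6.644×10⁻²⁷) ≈ 4300 Hz.

f ≈ 4300 Hz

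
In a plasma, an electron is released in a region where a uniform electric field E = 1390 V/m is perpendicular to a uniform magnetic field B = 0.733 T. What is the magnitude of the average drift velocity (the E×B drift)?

v_d ≈ 1900 m/s

The steady drift has the magnetic force balancing the electric force, so v_d = E/B.
v_d = 1390/0.733 = 1900 m/s.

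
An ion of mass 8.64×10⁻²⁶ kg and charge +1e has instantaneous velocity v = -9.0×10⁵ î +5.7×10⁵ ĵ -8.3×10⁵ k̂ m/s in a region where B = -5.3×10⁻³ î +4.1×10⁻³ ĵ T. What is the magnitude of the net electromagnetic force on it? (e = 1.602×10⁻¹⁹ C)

|F| ≈ 8.97×10⁻¹⁶ N

v×B = (3400, 4400, -669) N/C.
F = q v×B = (1.602×10⁻¹⁹ C)·(3400, 4400, -669) = (5.45×10⁻¹⁶, 7.05×10⁻¹⁶, -1.07×10⁻¹⁶) N.
|F| = 8.97×10⁻¹⁶ N.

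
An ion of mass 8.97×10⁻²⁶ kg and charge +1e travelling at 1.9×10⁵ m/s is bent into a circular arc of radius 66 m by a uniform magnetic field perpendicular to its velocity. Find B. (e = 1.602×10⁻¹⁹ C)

From |q|vB = mv²/r, B = mv/(|q|r).
B = (8.97×10⁻²⁶)(1.9×10⁵)/((1.602×10⁻¹⁹)(66)) ≈ 1.6×10⁻³ T.

B ≈ 1.6×10⁻³ T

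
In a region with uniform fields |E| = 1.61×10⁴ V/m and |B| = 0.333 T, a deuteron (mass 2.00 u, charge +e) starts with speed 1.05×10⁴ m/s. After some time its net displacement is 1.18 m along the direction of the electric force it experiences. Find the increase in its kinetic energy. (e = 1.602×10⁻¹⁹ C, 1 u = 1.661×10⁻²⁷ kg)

ΔKE ≈ 3.04×10⁻¹⁵ J

The magnetic force is always ⟂ v and does no work; only the electric force changes KE.
ΔKE = F_E · d = |q|E d = (1.602×10⁻¹⁹)(1.61×10⁴)(1.18) ≈ 3.04×10⁻¹⁵ J.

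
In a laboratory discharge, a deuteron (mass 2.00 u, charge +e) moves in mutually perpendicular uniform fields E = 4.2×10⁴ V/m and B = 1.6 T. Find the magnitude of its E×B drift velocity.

v_d ≈ 2.6×10⁴ m/s

The steady drift has the magnetic force balancing the electric force, so v_d = E/B.
v_d = 4.2×10⁴/1.6 = 2.6×10⁴ m/s.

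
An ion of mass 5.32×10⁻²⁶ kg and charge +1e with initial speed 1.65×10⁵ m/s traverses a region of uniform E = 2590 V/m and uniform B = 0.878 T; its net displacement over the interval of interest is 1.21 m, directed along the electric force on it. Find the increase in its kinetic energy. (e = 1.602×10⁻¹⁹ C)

The magnetic force is always ⟂ v and does no work; only the electric force changes KE.
ΔKE = F_E · d = |q|E d = (1.602×10⁻¹⁹)(2590)(1.21) ≈ 5.02×10⁻¹⁶ J.

ΔKE ≈ 5.02×10⁻¹⁶ J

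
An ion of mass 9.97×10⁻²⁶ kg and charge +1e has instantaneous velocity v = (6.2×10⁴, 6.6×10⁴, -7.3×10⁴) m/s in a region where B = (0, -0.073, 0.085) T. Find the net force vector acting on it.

F ≈ (4.50×10⁻¹⁷, -8.44×10⁻¹⁶, -7.25×10⁻¹⁶) N

v×B = (281, -5270, -4530) N/C.
F = q v×B = (1.602×10⁻¹⁹ C)·(281, -5270, -4530) = (4.50×10⁻¹⁷, -8.44×10⁻¹⁶, -7.25×10⁻¹⁶) N.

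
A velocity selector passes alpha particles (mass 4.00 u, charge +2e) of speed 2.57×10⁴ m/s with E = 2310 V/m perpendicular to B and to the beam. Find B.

B = 0.0899 T

Balance of forces in the selector: qE = qvB ⇒ B = E/v.
B = 2310/2.57×10⁴ = 0.0899 T.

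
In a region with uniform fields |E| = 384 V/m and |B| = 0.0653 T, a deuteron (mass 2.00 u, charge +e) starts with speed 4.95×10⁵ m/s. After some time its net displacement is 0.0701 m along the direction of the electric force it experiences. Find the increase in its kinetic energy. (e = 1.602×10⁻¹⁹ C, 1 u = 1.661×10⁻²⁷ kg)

The magnetic force is always ⟂ v and does no work; only the electric force changes KE.
ΔKE = F_E · d = |q|E d = (1.602×10⁻¹⁹)(384)(0.0701) ≈ 4.31×10⁻¹⁸ J.

ΔKE ≈ 4.31×10⁻¹⁸ J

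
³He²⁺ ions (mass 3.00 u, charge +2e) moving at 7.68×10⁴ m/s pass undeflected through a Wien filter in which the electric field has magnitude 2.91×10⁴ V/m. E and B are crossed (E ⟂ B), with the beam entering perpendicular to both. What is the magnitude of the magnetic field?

Balance of forces in the selector: qE = qvB ⇒ B = E/v.
B = 2.91×10⁴/7.68×10⁴ = 0.379 T.

B = 0.379 T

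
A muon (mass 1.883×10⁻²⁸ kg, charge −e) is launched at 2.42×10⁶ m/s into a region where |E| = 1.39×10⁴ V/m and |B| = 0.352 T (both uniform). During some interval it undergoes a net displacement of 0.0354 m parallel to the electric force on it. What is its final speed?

v_f ≈ 2.59×10⁶ m/s

B does no work; ΔKE = |q|E d.
½mv_f² = ½mv₀² + |q|Ed = ½(1.883×10⁻²⁸)(2.42×10⁶)² + (1.602×10⁻¹⁹)(1.39×10⁴)(0.0354) ≈ 5.514×10⁻¹⁶ J + 7.883×10⁻¹⁷ J ≈ 6.302×10⁻¹⁶ J.
v_f = √(2·6.302×10⁻¹⁶/1.883×10⁻²⁸) ≈ 2.59×10⁶ m/s.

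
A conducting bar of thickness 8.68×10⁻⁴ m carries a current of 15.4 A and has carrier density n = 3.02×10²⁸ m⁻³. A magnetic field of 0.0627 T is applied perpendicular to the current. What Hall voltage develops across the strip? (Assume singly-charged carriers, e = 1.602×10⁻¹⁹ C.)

V_H = IB/(n e t).
V_H = (15.4)(0.0627)/((3.02×10²⁸)(1.602×10⁻¹⁹)(8.68×10⁻⁴)) ≈ 2.30×10⁻⁷ V.

V_H ≈ 2.30×10⁻⁷ V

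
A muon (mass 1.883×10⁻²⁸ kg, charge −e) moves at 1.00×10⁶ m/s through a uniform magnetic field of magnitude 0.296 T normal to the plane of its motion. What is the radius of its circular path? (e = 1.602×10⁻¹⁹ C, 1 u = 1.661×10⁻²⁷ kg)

The magnetic force provides the centripetal force: |q|vB = mv²/r.
r = mv/(|q|B) = (1.883×10⁻²⁸)(1.00×10⁶)/((1.602×10⁻¹⁹)(0.296)) ≈ 3.97×10⁻³ m.

r ≈ 3.97×10⁻³ m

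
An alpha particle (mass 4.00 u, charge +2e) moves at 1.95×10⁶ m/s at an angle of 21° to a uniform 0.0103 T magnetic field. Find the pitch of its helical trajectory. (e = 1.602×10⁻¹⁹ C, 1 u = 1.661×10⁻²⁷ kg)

v∥ = v cosθ = 1.95×10⁶·cos21° ≈ 1.820×10⁶ m/s.
T = 2πm/(|q|B) = 2π(6.644×10⁻²⁷)/((3.204×10⁻¹⁹)(0.0103)) ≈ 1.265×10⁻⁵ s.
pitch = v∥ T = (1.820×10⁶)(1.265×10⁻⁵) ≈ 23.0 m.

p ≈ 23.0 m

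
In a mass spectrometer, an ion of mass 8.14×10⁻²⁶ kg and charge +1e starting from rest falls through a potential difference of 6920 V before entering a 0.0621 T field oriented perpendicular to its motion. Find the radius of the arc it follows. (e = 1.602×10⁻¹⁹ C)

r ≈ 1.35 m

Acceleration: |q|V = ½mv² ⇒ v = √(2|q|V/m) = √(2·1.602×10⁻¹⁹·6920/8.14×10⁻²⁶) ≈ 1.650×10⁵ m/s.
In the field: r = mv/(|q|B) = (8.14×10⁻²⁶)(1.650×10⁵)/((1.602×10⁻¹⁹)(0.0621)) ≈ 1.35 m.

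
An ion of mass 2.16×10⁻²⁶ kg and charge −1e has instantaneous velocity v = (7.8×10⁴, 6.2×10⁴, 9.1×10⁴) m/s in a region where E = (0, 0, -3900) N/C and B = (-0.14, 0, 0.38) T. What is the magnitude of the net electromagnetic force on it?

v×B = (2.36×10⁴, -4.24×10⁴, 8680) N/C.
E + v×B = (2.36×10⁴, -4.24×10⁴, 4780) N/C.
F = q(E + v×B) = (−1.602×10⁻¹⁹ C)·(2.36×10⁴, -4.24×10⁴, 4780) = (-3.77×10⁻¹⁵, 6.79×10⁻¹⁵, -7.66×10⁻¹⁶) N.
|F| = 7.81×10⁻¹⁵ N.

|F| ≈ 7.81×10⁻¹⁵ N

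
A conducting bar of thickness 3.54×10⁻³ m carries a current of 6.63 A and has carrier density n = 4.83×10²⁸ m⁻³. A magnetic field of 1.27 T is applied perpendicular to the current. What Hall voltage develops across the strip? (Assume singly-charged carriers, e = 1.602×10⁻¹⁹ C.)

V_H ≈ 3.07×10⁻⁷ V

V_H = IB/(n e t).
V_H = (6.63)(1.27)/((4.83×10²⁸)(1.602×10⁻¹⁹)(3.54×10⁻³)) ≈ 3.07×10⁻⁷ V.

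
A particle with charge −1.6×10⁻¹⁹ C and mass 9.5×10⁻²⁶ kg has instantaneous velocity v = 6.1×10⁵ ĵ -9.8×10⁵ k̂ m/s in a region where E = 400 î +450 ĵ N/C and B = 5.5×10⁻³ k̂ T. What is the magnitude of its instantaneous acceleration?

|a| ≈ 6.37×10⁹ m/s²

v×B = (3360, 0, 0) N/C.
E + v×B = (3760, 450, 0) N/C.
F = q(E + v×B) = (−1.6×10⁻¹⁹ C)·(3760, 450, 0) = (-6.01×10⁻¹⁶, -7.20×10⁻¹⁷, 0) N.
|a| = |F|/m = 6.051×10⁻¹⁶/9.5×10⁻²⁶ ≈ 6.37×10⁹ m/s².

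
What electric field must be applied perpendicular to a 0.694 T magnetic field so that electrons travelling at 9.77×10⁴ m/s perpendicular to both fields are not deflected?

For straight-line motion qE = qvB, so E = vB.
E = 9.77×10⁴ × 0.694 = 6.78×10⁴ V/m.

E = 6.78×10⁴ V/m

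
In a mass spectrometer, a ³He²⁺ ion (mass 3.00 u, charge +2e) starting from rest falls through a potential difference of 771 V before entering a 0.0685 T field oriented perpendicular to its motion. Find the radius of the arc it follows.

r ≈ 0.0715 m

Acceleration: |q|V = ½mv² ⇒ v = √(2|q|V/m) = √(2·3.204×10⁻¹⁹·771/4.983×10⁻²⁷) ≈ 3.149×10⁵ m/s.
In the field: r = mv/(|q|B) = (4.983×10⁻²⁷)(3.149×10⁵)/((3.204×10⁻¹⁹)(0.0685)) ≈ 0.0715 m.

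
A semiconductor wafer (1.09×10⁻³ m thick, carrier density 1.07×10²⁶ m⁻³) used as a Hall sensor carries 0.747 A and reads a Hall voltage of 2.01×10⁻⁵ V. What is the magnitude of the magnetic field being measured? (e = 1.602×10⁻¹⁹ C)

B ≈ 0.503 T

From V_H = IB/(n e t), B = V_H n e t / I.
B = (2.01×10⁻⁵)(1.07×10²⁶)(1.602×10⁻¹⁹)(1.09×10⁻³)/0.747 ≈ 0.503 T.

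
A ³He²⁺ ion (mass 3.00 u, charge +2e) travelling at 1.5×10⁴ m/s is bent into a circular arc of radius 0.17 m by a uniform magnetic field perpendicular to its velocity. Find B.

B ≈ 1.4×10⁻³ T

From |q|vB = mv²/r, B = mv/(|q|r).
B = (4.983×10⁻²⁷)(1.5×10⁴)/((3.204×10⁻¹⁹)(0.17)) ≈ 1.4×10⁻³ T.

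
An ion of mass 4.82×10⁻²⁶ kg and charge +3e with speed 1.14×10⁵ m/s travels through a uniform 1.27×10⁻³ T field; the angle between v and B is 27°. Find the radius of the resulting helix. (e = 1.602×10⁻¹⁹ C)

v⊥ = v sinθ = 1.14×10⁵·sin27° ≈ 5.175×10⁴ m/s.
r = m v⊥/(|q|B) = (4.82×10⁻²⁶)(5.175×10⁴)/((4.806×10⁻¹⁹)(1.27×10⁻³)) ≈ 4.09 m.

r ≈ 4.09 m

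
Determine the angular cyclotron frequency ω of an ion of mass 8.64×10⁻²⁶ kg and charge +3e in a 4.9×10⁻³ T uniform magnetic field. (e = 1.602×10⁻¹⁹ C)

ω = |q|B/m.
ω = (4.806×10⁻¹⁹)(4.9×10⁻³)/8.64×10⁻²⁶ ≈ 2.7×10⁴ rad/s.

ω ≈ 2.7×10⁴ rad/s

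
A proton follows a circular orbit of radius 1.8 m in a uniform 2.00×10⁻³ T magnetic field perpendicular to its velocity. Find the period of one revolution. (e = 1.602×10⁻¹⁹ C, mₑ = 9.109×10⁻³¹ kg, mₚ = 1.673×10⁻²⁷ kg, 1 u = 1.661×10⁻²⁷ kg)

The cyclotron period depends only on m, q, B: T = 2πm/(|q|B).
T = 2π(1.673×10⁻²⁷)/((1.602×10⁻¹⁹)(2.00×10⁻³)) ≈ 3.28×10⁻⁵ s.

T ≈ 3.28×10⁻⁵ s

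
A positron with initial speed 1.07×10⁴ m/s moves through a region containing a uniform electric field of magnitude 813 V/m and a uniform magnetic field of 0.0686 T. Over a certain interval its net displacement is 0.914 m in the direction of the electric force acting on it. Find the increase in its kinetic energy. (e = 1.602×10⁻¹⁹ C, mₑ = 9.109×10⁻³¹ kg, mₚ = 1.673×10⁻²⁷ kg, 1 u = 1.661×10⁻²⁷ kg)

ΔKE ≈ 1.19×10⁻¹⁶ J

The magnetic force is always ⟂ v and does no work; only the electric force changes KE.
ΔKE = F_E · d = |q|E d = (1.602×10⁻¹⁹)(813)(0.914) ≈ 1.19×10⁻¹⁶ J.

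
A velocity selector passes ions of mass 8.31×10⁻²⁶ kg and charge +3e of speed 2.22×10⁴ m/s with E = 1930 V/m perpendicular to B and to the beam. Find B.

Balance of forces in the selector: qE = qvB ⇒ B = E/v.
B = 1930/2.22×10⁴ = 0.0869 T.

B = 0.0869 T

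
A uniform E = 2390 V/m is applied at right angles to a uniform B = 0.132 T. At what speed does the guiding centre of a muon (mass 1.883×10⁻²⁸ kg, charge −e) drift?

v_d ≈ 1.81×10⁴ m/s

In crossed fields the guiding centre drifts at v_d = |E×B|/B² = E/B, independent of charge and mass.
v_d = 2390/0.132 = 1.81×10⁴ m/s.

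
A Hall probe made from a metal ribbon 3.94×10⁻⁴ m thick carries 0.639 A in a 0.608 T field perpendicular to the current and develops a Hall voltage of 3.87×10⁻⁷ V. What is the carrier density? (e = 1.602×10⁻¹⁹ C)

From V_H = IB/(n e t), n = IB/(V_H e t).
n = (0.639)(0.608)/((3.87×10⁻⁷)(1.602×10⁻¹⁹)(3.94×10⁻⁴)) ≈ 1.59×10²⁸ m⁻³.

n ≈ 1.59×10²⁸ m⁻³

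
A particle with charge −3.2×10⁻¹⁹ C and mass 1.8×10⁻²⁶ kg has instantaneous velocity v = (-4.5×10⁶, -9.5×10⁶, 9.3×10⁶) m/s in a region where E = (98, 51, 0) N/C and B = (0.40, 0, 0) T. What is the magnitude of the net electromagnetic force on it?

|F| ≈ 1.70×10⁻¹² N

v×B = (0, 3.72×10⁶, 3.80×10⁶) N/C.
E + v×B = (98.0, 3.72×10⁶, 3.80×10⁶) N/C.
F = q(E + v×B) = (−3.2×10⁻¹⁹ C)·(98.0, 3.72×10⁶, 3.80×10⁶) = (-3.14×10⁻¹⁷, -1.19×10⁻¹², -1.22×10⁻¹²) N.
|F| = 1.70×10⁻¹² N.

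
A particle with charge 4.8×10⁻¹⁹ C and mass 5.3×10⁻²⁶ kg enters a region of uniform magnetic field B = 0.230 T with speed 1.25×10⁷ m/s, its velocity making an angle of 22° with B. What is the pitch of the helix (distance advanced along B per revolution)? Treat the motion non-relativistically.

p ≈ 35.0 m

v∥ = v cosθ = 1.25×10⁷·cos22° ≈ 1.159×10⁷ m/s.
T = 2πm/(|q|B) = 2π(5.3×10⁻²⁶)/((4.8×10⁻¹⁹)(0.230)) ≈ 3.016×10⁻⁶ s.
pitch = v∥ T = (1.159×10⁷)(3.016×10⁻⁶) ≈ 35.0 m.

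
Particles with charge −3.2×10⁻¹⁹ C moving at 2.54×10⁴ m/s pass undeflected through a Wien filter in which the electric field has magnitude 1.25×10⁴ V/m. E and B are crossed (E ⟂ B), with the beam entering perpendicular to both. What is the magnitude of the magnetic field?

B = 0.492 T

Balance of forces in the selector: qE = qvB ⇒ B = E/v.
B = 1.25×10⁴/2.54×10⁴ = 0.492 T.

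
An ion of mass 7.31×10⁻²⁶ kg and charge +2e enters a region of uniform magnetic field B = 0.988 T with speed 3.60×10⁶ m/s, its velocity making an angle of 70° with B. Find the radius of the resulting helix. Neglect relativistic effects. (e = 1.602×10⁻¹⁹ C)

v⊥ = v sinθ = 3.60×10⁶·sin70° ≈ 3.383×10⁶ m/s.
r = m v⊥/(|q|B) = (7.31×10⁻²⁶)(3.383×10⁶)/((3.204×10⁻¹⁹)(0.988)) ≈ 0.781 m.

r ≈ 0.781 m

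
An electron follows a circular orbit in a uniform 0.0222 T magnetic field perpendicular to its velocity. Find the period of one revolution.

The cyclotron period depends only on m, q, B: T = 2πm/(|q|B).
T = 2π(9.109×10⁻³¹)/((1.602×10⁻¹⁹)(0.0222)) ≈ 1.61×10⁻⁹ s.

T ≈ 1.61×10⁻⁹ s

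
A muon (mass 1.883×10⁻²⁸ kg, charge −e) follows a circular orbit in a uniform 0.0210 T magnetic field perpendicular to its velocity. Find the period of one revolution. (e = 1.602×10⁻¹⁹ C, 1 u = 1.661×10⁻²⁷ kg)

The cyclotron period depends only on m, q, B: T = 2πm/(|q|B).
T = 2π(1.883×10⁻²⁸)/((1.602×10⁻¹⁹)(0.0210)) ≈ 3.52×10⁻⁷ s.

T ≈ 3.52×10⁻⁷ s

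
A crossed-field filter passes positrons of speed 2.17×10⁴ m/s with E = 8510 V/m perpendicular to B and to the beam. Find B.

Balance of forces in the selector: qE = qvB ⇒ B = E/v.
B = 8510/2.17×10⁴ = 0.392 T.

B = 0.392 T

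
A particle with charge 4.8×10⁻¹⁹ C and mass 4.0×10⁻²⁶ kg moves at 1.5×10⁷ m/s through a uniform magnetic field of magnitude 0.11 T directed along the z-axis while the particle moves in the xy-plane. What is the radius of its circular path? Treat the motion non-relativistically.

r ≈ 11 m

The magnetic force provides the centripetal force: |q|vB = mv²/r.
r = mv/(|q|B) = (4.0×10⁻²⁶)(1.5×10⁷)/((4.8×10⁻¹⁹)(0.11)) ≈ 11 m.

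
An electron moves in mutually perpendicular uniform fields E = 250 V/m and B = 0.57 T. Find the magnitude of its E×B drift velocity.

The E×B drift speed is v_d = E/B.
v_d = 250/0.57 = 440 m/s.

v_d ≈ 440 m/s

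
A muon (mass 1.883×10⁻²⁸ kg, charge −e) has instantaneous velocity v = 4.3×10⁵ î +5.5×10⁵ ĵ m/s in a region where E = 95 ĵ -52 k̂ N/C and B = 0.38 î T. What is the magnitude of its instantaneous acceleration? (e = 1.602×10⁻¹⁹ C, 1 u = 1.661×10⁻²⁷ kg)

|a| ≈ 1.78×10¹⁴ m/s²

v×B = (0, 0, -2.09×10⁵) N/C.
E + v×B = (0, 95.0, -2.09×10⁵) N/C.
F = q(E + v×B) = (−1.602×10⁻¹⁹ C)·(0, 95.0, -2.09×10⁵) = (0, -1.52×10⁻¹⁷, 3.35×10⁻¹⁴) N.
|a| = |F|/m = 3.349×10⁻¹⁴/1.883×10⁻²⁸ ≈ 1.78×10¹⁴ m/s².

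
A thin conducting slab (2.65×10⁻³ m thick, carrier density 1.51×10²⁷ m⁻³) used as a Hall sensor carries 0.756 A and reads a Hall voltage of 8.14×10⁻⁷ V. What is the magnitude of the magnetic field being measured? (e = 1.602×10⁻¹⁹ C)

B ≈ 0.690 T

From V_H = IB/(n e t), B = V_H n e t / I.
B = (8.14×10⁻⁷)(1.51×10²⁷)(1.602×10⁻¹⁹)(2.65×10⁻³)/0.756 ≈ 0.690 T.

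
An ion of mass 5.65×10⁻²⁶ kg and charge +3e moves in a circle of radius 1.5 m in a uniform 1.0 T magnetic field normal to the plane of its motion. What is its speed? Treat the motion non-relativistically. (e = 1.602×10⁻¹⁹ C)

From |q|vB = mv²/r, v = |q|Br/m.
v = (4.806×10⁻¹⁹)(1.0)(1.5)/5.65×10⁻²⁶ ≈ 1.3×10⁷ m/s.

v ≈ 1.3×10⁷ m/s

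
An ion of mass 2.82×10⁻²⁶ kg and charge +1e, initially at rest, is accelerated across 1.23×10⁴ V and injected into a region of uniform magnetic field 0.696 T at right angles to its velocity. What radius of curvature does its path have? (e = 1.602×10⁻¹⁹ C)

Acceleration: |q|V = ½mv² ⇒ v = √(2|q|V/m) = √(2·1.602×10⁻¹⁹·1.23×10⁴/2.82×10⁻²⁶) ≈ 3.738×10⁵ m/s.
In the field: r = mv/(|q|B) = (2.82×10⁻²⁶)(3.738×10⁵)/((1.602×10⁻¹⁹)(0.696)) ≈ 0.0945 m.

r ≈ 0.0945 m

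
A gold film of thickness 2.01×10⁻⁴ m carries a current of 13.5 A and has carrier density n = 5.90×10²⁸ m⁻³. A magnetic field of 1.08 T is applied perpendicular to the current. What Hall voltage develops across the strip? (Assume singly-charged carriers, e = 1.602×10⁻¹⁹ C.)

V_H = IB/(n e t).
V_H = (13.5)(1.08)/((5.90×10²⁸)(1.602×10⁻¹⁹)(2.01×10⁻⁴)) ≈ 7.67×10⁻⁶ V.

V_H ≈ 7.67×10⁻⁶ V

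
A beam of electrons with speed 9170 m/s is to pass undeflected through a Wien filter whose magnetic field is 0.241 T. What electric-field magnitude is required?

For straight-line motion qE = qvB, so E = vB.
E = 9170 × 0.241 = 2210 V/m.

E = 2210 V/m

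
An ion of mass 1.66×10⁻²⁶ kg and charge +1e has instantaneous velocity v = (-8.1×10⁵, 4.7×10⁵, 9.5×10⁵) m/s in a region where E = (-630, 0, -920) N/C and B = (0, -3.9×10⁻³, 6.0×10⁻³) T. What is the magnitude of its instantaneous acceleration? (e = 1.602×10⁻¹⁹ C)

|a| ≈ 7.68×10¹⁰ m/s²

v×B = (6520, 4860, 3160) N/C.
E + v×B = (5900, 4860, 2240) N/C.
F = q(E + v×B) = (1.602×10⁻¹⁹ C)·(5900, 4860, 2240) = (9.44×10⁻¹⁶, 7.79×10⁻¹⁶, 3.59×10⁻¹⁶) N.
|a| = |F|/m = 1.275×10⁻¹⁵/1.66×10⁻²⁶ ≈ 7.68×10¹⁰ m/s².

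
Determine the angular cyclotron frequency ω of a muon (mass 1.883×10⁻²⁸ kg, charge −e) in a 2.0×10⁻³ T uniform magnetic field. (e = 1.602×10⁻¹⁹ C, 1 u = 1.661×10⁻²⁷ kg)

ω = |q|B/m.
ω = (1.602×10⁻¹⁹)(2.0×10⁻³)/1.883×10⁻²⁸ ≈ 1.7×10⁶ rad/s.

ω ≈ 1.7×10⁶ rad/s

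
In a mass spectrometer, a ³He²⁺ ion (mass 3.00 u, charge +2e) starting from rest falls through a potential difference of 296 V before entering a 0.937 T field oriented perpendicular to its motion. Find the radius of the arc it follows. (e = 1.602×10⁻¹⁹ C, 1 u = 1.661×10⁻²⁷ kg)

r ≈ 3.24×10⁻³ m

Acceleration: |q|V = ½mv² ⇒ v = √(2|q|V/m) = √(2·3.204×10⁻¹⁹·296/4.983×10⁻²⁷) ≈ 1.951×10⁵ m/s.
In the field: r = mv/(|q|B) = (4.983×10⁻²⁷)(1.951×10⁵)/((3.204×10⁻¹⁹)(0.937)) ≈ 3.24×10⁻³ m.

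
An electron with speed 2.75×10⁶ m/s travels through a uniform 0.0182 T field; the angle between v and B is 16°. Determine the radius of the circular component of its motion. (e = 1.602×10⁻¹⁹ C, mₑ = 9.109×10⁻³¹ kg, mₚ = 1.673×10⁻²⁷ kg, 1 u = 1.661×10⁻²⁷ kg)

r ≈ 2.37×10⁻⁴ m

v⊥ = v sinθ = 2.75×10⁶·sin16° ≈ 7.580×10⁵ m/s.
r = m v⊥/(|q|B) = (9.109×10⁻³¹)(7.580×10⁵)/((1.602×10⁻¹⁹)(0.0182)) ≈ 2.37×10⁻⁴ m.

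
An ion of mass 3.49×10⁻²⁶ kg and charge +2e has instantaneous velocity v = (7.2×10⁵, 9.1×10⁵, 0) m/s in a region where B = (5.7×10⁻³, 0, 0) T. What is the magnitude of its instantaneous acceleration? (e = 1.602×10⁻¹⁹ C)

|a| ≈ 4.76×10¹⁰ m/s²

v×B = (0, 0, -5190) N/C.
F = q v×B = (3.204×10⁻¹⁹ C)·(0, 0, -5190) = (0, 0, -1.66×10⁻¹⁵) N.
|a| = |F|/m = 1.662×10⁻¹⁵/3.49×10⁻²⁶ ≈ 4.76×10¹⁰ m/s².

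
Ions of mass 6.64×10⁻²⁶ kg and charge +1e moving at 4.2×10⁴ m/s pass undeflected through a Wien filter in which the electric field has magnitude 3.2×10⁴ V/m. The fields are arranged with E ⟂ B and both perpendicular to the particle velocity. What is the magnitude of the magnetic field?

Balance of forces in the selector: qE = qvB ⇒ B = E/v.
B = 3.2×10⁴/4.2×10⁴ = 0.76 T.

B = 0.76 T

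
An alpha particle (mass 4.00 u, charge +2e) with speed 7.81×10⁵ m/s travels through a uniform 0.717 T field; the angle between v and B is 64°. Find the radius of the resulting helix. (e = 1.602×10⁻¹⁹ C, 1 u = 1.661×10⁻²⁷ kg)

r ≈ 0.0203 m

v⊥ = v sinθ = 7.81×10⁵·sin64° ≈ 7.020×10⁵ m/s.
r = m v⊥/(|q|B) = (6.644×10⁻²⁷)(7.020×10⁵)/((3.204×10⁻¹⁹)(0.717)) ≈ 0.0203 m.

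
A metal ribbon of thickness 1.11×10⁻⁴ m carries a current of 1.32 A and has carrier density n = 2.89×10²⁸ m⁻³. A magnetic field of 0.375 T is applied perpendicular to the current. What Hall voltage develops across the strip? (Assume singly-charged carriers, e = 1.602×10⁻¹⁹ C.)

V_H = IB/(n e t).
V_H = (1.32)(0.375)/((2.89×10²⁸)(1.602×10⁻¹⁹)(1.11×10⁻⁴)) ≈ 9.63×10⁻⁷ V.

V_H ≈ 9.63×10⁻⁷ V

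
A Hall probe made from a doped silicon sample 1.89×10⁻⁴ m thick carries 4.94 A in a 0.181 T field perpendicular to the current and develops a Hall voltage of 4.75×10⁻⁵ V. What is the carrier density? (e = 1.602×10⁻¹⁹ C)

n ≈ 6.22×10²⁶ m⁻³

From V_H = IB/(n e t), n = IB/(V_H e t).
n = (4.94)(0.181)/((4.75×10⁻⁵)(1.602×10⁻¹⁹)(1.89×10⁻⁴)) ≈ 6.22×10²⁶ m⁻³.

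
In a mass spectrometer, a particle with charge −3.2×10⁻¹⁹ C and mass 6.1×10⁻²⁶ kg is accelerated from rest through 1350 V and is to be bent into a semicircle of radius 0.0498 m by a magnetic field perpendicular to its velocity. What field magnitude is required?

B ≈ 0.456 T

v = √(2|q|V/m) = √(2·3.2×10⁻¹⁹·1350/6.1×10⁻²⁶) ≈ 1.190×10⁵ m/s.
B = mv/(|q|r) = (6.1×10⁻²⁶)(1.190×10⁵)/((3.2×10⁻¹⁹)(0.0498)) ≈ 0.456 T.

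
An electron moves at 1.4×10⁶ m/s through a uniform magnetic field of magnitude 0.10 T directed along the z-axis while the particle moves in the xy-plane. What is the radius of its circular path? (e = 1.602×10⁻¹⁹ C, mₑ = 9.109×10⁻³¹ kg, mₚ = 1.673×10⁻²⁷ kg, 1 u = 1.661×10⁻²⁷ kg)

The magnetic force provides the centripetal force: |q|vB = mv²/r.
r = mv/(|q|B) = (9.109×10⁻³¹)(1.4×10⁶)/((1.602×10⁻¹⁹)(0.10)) ≈ 8.0×10⁻⁵ m.

r ≈ 8.0×10⁻⁵ m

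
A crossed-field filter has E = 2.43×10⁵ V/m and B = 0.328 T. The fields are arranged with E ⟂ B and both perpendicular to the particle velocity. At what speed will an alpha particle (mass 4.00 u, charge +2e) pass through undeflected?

Straight-line motion ⇒ electric and magnetic forces cancel, so E = vB.
v = E/B = 2.43×10⁵/0.328 = 7.41×10⁵ m/s.

v = 7.41×10⁵ m/s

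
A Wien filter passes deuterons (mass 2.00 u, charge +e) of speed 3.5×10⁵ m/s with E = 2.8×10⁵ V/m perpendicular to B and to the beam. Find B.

B = 0.80 T

Balance of forces in the selector: qE = qvB ⇒ B = E/v.
B = 2.8×10⁵/3.5×10⁵ = 0.80 T.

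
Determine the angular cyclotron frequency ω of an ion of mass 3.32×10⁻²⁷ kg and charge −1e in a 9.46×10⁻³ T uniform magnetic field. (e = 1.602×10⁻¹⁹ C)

ω = |q|B/m.
ω = (1.602×10⁻¹⁹)(9.46×10⁻³)/3.32×10⁻²⁷ ≈ 4.56×10⁵ rad/s.

ω ≈ 4.56×10⁵ rad/s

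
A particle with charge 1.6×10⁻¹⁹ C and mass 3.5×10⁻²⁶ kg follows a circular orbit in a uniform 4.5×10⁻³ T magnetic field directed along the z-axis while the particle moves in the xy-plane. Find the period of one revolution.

The cyclotron period depends only on m, q, B: T = 2πm/(|q|B).
T = 2π(3.5×10⁻²⁶)/((1.6×10⁻¹⁹)(4.5×10⁻³)) ≈ 3.1×10⁻⁴ s.

T ≈ 3.1×10⁻⁴ s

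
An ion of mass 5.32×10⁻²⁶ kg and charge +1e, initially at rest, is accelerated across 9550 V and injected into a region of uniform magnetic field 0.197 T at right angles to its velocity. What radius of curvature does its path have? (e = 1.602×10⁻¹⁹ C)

r ≈ 0.404 m

Acceleration: |q|V = ½mv² ⇒ v = √(2|q|V/m) = √(2·1.602×10⁻¹⁹·9550/5.32×10⁻²⁶) ≈ 2.398×10⁵ m/s.
In the field: r = mv/(|q|B) = (5.32×10⁻²⁶)(2.398×10⁵)/((1.602×10⁻¹⁹)(0.197)) ≈ 0.404 m.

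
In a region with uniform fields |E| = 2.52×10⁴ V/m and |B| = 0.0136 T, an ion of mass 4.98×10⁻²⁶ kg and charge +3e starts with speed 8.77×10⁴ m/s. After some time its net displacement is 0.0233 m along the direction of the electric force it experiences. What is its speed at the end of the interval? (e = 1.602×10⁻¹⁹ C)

B does no work; ΔKE = |q|E d.
½mv_f² = ½mv₀² + |q|Ed = ½(4.98×10⁻²⁶)(8.77×10⁴)² + (4.806×10⁻¹⁹)(2.52×10⁴)(0.0233) ≈ 1.915×10⁻¹⁶ J + 2.822×10⁻¹⁶ J ≈ 4.737×10⁻¹⁶ J.
v_f = √(2·4.737×10⁻¹⁶/4.98×10⁻²⁶) ≈ 1.38×10⁵ m/s.

v_f ≈ 1.38×10⁵ m/s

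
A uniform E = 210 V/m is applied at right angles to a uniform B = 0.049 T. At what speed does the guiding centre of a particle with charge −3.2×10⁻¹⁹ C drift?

v_d ≈ 4300 m/s

The E×B drift speed is v_d = E/B.
v_d = 210/0.049 = 4300 m/s.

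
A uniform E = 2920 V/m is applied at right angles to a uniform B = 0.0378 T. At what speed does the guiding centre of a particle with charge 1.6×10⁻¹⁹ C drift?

The E×B drift speed is v_d = E/B.
v_d = 2920/0.0378 = 7.72×10⁴ m/s.

v_d ≈ 7.72×10⁴ m/s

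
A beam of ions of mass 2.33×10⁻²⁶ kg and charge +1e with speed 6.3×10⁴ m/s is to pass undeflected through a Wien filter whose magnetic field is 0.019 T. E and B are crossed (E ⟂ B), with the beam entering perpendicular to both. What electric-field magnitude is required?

For straight-line motion qE = qvB, so E = vB.
E = 6.3×10⁴ × 0.019 = 1200 V/m.

E = 1200 V/m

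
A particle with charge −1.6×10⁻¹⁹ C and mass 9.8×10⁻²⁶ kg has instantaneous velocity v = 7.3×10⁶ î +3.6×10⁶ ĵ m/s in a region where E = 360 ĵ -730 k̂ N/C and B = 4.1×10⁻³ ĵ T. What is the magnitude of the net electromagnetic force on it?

v×B = (0, 0, 2.99×10⁴) N/C.
E + v×B = (0, 360, 2.92×10⁴) N/C.
F = q(E + v×B) = (−1.6×10⁻¹⁹ C)·(0, 360, 2.92×10⁴) = (0, -5.76×10⁻¹⁷, -4.67×10⁻¹⁵) N.
|F| = 4.67×10⁻¹⁵ N.

|F| ≈ 4.67×10⁻¹⁵ N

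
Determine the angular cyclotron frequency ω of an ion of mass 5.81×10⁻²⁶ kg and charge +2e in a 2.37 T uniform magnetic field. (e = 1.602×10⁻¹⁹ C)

ω ≈ 1.31×10⁷ rad/s

ω = |q|B/m.
ω = (3.204×10⁻¹⁹)(2.37)/5.81×10⁻²⁶ ≈ 1.31×10⁷ rad/s.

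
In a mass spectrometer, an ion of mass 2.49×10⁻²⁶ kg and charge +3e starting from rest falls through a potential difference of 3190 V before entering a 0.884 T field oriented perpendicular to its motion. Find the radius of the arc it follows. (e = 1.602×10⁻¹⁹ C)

r ≈ 0.0206 m

Acceleration: |q|V = ½mv² ⇒ v = √(2|q|V/m) = √(2·4.806×10⁻¹⁹·3190/2.49×10⁻²⁶) ≈ 3.509×10⁵ m/s.
In the field: r = mv/(|q|B) = (2.49×10⁻²⁶)(3.509×10⁵)/((4.806×10⁻¹⁹)(0.884)) ≈ 0.0206 m.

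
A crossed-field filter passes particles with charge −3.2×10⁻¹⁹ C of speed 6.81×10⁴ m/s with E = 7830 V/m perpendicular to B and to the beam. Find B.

Balance of forces in the selector: qE = qvB ⇒ B = E/v.
B = 7830/6.81×10⁴ = 0.115 T.

B = 0.115 T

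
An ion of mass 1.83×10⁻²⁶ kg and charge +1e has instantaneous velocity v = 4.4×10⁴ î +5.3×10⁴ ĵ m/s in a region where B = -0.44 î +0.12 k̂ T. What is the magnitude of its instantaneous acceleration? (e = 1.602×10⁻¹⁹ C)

|a| ≈ 2.17×10¹¹ m/s²

v×B = (6360, -5280, 2.33×10⁴) N/C.
F = q v×B = (1.602×10⁻¹⁹ C)·(6360, -5280, 2.33×10⁴) = (1.02×10⁻¹⁵, -8.46×10⁻¹⁶, 3.74×10⁻¹⁵) N.
|a| = |F|/m = 3.964×10⁻¹⁵/1.83×10⁻²⁶ ≈ 2.17×10¹¹ m/s².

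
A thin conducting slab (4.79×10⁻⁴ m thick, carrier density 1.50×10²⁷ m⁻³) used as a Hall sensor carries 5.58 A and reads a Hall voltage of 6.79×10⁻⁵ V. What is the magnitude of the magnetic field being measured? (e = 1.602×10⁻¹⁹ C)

From V_H = IB/(n e t), B = V_H n e t / I.
B = (6.79×10⁻⁵)(1.50×10²⁷)(1.602×10⁻¹⁹)(4.79×10⁻⁴)/5.58 ≈ 1.40 T.

B ≈ 1.40 T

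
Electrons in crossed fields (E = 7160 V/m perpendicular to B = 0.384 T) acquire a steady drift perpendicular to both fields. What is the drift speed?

The E×B drift speed is v_d = E/B.
v_d = 7160/0.384 = 1.86×10⁴ m/s.

v_d ≈ 1.86×10⁴ m/s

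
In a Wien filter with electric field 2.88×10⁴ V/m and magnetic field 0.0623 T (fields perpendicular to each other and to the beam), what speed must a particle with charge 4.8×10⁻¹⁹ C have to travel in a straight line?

v = 4.62×10⁵ m/s

Zero net Lorentz force requires |qE| = |q v×B|, i.e. E = vB.
v = E/B = 2.88×10⁴/0.0623 = 4.62×10⁵ m/s.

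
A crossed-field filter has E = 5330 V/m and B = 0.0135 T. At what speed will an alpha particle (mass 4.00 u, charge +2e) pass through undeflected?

Zero net Lorentz force requires |qE| = |q v×B|, i.e. E = vB.
v = E/B = 5330/0.0135 = 3.95×10⁵ m/s.

v = 3.95×10⁵ m/s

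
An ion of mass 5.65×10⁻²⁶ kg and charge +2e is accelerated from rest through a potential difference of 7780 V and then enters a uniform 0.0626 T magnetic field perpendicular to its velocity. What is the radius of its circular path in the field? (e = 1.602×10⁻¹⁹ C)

Acceleration: |q|V = ½mv² ⇒ v = √(2|q|V/m) = √(2·3.204×10⁻¹⁹·7780/5.65×10⁻²⁶) ≈ 2.970×10⁵ m/s.
In the field: r = mv/(|q|B) = (5.65×10⁻²⁶)(2.970×10⁵)/((3.204×10⁻¹⁹)(0.0626)) ≈ 0.837 m.

r ≈ 0.837 m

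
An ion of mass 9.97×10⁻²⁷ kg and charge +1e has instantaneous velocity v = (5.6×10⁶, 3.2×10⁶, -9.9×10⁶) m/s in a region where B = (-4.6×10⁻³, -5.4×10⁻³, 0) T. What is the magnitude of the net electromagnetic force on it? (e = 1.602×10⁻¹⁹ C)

v×B = (-5.35×10⁴, 4.55×10⁴, -1.55×10⁴) N/C.
F = q v×B = (1.602×10⁻¹⁹ C)·(-5.35×10⁴, 4.55×10⁴, -1.55×10⁴) = (-8.56×10⁻¹⁵, 7.30×10⁻¹⁵, -2.49×10⁻¹⁵) N.
|F| = 1.15×10⁻¹⁴ N.

|F| ≈ 1.15×10⁻¹⁴ N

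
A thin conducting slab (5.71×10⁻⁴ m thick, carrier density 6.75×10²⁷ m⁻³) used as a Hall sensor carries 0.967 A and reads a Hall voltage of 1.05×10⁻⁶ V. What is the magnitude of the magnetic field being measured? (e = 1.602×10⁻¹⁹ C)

B ≈ 0.670 T

From V_H = IB/(n e t), B = V_H n e t / I.
B = (1.05×10⁻⁶)(6.75×10²⁷)(1.602×10⁻¹⁹)(5.71×10⁻⁴)/0.967 ≈ 0.670 T.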